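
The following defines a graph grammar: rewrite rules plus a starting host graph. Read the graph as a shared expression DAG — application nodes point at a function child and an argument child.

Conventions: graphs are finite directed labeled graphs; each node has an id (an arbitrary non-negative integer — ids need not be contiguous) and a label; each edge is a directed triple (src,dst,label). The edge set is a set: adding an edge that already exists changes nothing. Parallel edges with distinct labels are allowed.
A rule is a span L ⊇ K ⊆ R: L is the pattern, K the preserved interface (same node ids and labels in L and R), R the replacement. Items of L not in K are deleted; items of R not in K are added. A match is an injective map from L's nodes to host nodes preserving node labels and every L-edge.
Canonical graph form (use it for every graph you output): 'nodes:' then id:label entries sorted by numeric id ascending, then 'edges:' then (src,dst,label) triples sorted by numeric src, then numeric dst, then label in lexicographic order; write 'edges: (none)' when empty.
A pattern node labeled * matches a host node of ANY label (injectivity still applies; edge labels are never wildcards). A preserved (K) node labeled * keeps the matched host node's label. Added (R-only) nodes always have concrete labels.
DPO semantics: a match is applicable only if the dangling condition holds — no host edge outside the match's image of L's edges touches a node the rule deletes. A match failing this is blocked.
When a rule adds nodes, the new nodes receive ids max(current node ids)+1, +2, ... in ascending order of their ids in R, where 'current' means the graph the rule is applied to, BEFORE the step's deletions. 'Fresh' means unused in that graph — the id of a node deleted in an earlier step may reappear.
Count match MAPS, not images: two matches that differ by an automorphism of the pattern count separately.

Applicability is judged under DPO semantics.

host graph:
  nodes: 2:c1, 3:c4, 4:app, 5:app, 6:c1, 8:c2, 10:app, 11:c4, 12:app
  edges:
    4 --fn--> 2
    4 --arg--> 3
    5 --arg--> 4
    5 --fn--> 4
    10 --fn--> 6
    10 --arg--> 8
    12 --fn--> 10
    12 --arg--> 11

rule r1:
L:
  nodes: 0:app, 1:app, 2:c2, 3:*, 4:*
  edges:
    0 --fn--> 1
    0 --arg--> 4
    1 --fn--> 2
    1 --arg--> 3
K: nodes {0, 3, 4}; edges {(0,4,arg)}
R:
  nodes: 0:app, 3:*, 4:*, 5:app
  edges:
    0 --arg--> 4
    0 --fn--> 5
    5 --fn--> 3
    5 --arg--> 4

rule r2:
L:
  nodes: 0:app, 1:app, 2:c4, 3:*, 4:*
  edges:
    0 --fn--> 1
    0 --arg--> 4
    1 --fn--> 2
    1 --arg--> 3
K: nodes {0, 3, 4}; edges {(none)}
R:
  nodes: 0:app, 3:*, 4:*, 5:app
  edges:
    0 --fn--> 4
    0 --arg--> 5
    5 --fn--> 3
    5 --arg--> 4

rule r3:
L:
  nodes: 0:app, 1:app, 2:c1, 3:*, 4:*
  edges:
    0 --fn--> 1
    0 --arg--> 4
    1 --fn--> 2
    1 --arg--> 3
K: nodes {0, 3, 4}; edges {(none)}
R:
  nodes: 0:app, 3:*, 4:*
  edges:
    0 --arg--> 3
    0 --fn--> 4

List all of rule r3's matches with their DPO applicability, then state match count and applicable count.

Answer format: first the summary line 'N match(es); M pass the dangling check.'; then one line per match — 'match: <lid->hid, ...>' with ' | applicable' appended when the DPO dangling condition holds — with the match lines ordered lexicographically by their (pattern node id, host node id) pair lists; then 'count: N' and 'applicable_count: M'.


1 match(es); 1 pass the dangling check.
match: 0->12, 1->10, 2->6, 3->8, 4->11 | applicable
count: 1
applicable_count: 1


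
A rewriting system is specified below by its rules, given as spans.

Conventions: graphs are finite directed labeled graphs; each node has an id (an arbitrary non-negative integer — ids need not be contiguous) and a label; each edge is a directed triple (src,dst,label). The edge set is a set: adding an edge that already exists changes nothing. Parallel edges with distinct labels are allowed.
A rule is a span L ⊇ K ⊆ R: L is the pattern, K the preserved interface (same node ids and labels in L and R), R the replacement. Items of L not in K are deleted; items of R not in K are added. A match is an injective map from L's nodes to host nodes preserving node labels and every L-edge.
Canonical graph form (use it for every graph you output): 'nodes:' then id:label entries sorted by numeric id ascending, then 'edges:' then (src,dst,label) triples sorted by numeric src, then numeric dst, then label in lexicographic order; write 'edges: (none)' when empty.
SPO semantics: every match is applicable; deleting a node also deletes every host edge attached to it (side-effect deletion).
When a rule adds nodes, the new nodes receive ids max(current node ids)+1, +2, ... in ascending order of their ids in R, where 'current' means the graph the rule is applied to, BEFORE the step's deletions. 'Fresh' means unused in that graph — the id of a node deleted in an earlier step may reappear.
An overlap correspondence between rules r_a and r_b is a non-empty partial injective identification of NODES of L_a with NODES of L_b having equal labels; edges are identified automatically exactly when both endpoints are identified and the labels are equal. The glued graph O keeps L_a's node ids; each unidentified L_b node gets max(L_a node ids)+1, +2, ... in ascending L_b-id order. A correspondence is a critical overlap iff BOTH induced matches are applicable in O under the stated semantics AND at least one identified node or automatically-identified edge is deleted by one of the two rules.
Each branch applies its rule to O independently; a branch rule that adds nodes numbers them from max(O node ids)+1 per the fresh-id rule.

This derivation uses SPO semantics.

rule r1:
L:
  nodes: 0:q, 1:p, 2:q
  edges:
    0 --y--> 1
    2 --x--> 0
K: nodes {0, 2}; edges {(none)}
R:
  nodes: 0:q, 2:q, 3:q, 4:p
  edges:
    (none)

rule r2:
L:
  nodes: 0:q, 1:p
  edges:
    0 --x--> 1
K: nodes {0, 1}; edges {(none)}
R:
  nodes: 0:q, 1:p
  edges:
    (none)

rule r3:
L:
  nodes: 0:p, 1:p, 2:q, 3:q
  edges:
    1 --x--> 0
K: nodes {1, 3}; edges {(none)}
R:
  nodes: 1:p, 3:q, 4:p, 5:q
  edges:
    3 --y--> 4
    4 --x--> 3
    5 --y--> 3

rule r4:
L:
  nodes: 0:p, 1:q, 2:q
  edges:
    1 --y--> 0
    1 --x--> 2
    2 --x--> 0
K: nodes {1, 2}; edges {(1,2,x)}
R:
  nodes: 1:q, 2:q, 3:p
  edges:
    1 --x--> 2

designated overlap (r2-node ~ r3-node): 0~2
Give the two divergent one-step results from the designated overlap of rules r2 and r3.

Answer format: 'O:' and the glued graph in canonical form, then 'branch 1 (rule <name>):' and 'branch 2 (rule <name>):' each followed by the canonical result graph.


O:
nodes: 0:q, 1:p, 2:p, 3:p, 4:q
edges: (0,1,x); (3,2,x)
branch 1 (rule r2):
nodes: 0:q, 1:p, 2:p, 3:p, 4:q
edges: (3,2,x)
branch 2 (rule r3):
nodes: 1:p, 3:p, 4:q, 5:p, 6:q
edges: (4,5,y); (5,4,x); (6,4,y)


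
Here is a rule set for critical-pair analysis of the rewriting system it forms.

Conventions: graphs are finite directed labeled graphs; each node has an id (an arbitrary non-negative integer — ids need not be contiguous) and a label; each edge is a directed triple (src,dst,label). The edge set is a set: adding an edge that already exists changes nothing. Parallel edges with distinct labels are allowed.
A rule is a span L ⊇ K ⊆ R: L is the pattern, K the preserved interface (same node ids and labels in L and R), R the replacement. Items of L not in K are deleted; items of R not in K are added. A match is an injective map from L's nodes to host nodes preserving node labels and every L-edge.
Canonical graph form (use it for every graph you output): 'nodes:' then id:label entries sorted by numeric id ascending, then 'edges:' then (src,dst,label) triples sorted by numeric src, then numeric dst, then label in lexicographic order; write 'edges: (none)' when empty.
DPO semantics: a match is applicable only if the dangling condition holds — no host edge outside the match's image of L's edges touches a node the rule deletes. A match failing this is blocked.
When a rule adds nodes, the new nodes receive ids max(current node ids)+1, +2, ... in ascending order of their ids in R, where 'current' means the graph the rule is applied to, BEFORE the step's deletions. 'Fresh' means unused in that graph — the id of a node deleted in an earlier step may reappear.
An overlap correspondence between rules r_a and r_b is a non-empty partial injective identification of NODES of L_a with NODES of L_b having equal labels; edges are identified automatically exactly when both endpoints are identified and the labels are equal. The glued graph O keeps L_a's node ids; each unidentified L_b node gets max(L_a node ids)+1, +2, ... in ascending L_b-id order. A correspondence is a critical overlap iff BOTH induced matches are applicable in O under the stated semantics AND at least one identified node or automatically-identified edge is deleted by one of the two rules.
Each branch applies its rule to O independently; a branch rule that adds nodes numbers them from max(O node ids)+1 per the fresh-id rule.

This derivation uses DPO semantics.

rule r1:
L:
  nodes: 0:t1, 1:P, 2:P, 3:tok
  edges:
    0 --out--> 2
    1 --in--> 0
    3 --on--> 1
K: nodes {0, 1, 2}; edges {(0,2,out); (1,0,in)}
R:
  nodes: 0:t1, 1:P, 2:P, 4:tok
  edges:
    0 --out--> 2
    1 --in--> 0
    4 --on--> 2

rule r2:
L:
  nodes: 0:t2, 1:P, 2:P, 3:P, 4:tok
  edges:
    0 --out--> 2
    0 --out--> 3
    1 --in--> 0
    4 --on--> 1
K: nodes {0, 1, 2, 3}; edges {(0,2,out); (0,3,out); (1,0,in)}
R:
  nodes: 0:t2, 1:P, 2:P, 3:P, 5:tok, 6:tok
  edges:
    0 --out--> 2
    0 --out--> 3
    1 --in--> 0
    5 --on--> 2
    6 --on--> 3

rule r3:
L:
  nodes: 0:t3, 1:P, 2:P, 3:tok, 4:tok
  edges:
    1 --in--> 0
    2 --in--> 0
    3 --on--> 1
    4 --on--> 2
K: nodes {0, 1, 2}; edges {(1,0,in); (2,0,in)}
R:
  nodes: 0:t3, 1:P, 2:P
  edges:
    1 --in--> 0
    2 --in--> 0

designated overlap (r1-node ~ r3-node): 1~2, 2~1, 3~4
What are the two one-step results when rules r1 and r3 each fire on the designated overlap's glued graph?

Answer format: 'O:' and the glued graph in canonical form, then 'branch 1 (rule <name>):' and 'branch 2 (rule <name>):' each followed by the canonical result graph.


O:
nodes: 0:t1, 1:P, 2:P, 3:tok, 4:t3, 5:tok
edges: (0,2,out); (1,0,in); (1,4,in); (2,4,in); (3,1,on); (5,2,on)
branch 1 (rule r1):
nodes: 0:t1, 1:P, 2:P, 4:t3, 5:tok, 6:tok
edges: (0,2,out); (1,0,in); (1,4,in); (2,4,in); (5,2,on); (6,2,on)
branch 2 (rule r3):
nodes: 0:t1, 1:P, 2:P, 4:t3
edges: (0,2,out); (1,0,in); (1,4,in); (2,4,in)


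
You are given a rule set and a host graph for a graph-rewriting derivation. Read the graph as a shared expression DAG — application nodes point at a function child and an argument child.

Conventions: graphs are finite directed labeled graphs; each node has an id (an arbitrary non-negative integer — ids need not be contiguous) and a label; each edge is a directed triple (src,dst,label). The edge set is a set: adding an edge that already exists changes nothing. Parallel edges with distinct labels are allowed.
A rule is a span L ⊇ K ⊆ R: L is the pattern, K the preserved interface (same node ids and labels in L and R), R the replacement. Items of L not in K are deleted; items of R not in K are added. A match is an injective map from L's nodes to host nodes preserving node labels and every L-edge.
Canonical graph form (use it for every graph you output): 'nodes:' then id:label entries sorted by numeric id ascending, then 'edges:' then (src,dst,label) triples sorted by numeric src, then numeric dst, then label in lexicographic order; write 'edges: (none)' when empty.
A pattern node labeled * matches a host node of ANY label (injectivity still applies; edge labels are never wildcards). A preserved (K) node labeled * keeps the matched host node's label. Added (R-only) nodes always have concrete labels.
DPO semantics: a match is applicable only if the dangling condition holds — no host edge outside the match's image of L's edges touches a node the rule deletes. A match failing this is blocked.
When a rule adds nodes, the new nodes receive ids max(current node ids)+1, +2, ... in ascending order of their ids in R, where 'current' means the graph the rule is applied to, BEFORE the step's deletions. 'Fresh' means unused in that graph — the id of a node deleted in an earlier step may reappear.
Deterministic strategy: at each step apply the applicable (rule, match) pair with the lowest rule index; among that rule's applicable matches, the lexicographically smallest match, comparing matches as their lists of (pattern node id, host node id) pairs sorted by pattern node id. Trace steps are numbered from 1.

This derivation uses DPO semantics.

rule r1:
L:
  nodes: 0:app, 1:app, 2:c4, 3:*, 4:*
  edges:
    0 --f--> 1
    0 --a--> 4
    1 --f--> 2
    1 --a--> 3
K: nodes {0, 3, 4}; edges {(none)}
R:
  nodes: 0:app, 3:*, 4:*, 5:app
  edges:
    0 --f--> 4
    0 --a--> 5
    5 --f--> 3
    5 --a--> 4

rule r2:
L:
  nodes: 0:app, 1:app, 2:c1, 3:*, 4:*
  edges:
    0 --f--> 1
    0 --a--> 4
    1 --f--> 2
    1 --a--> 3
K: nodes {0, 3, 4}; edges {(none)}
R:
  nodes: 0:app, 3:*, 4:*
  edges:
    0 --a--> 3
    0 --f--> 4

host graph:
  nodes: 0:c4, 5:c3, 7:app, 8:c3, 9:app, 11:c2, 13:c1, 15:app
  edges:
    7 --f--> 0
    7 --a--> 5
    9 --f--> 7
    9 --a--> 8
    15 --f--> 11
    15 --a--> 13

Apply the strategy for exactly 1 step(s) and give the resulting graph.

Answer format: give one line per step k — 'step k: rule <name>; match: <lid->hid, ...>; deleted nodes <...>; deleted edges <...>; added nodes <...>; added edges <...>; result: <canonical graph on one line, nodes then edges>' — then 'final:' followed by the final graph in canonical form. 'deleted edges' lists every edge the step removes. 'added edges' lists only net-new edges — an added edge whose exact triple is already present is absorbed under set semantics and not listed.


step 1: rule r1; match: 0->9, 1->7, 2->0, 3->5, 4->8; deleted nodes 0, 7; deleted edges (7,0,f); (7,5,a); (9,7,f); (9,8,a); added nodes 16; added edges (9,8,f); (9,16,a); (16,5,f); (16,8,a); result: nodes: 5:c3, 8:c3, 9:app, 11:c2, 13:c1, 15:app, 16:app edges: (9,8,f); (9,16,a); (15,11,f); (15,13,a); (16,5,f); (16,8,a)
final:
nodes: 5:c3, 8:c3, 9:app, 11:c2, 13:c1, 15:app, 16:app
edges: (9,8,f); (9,16,a); (15,11,f); (15,13,a); (16,5,f); (16,8,a)


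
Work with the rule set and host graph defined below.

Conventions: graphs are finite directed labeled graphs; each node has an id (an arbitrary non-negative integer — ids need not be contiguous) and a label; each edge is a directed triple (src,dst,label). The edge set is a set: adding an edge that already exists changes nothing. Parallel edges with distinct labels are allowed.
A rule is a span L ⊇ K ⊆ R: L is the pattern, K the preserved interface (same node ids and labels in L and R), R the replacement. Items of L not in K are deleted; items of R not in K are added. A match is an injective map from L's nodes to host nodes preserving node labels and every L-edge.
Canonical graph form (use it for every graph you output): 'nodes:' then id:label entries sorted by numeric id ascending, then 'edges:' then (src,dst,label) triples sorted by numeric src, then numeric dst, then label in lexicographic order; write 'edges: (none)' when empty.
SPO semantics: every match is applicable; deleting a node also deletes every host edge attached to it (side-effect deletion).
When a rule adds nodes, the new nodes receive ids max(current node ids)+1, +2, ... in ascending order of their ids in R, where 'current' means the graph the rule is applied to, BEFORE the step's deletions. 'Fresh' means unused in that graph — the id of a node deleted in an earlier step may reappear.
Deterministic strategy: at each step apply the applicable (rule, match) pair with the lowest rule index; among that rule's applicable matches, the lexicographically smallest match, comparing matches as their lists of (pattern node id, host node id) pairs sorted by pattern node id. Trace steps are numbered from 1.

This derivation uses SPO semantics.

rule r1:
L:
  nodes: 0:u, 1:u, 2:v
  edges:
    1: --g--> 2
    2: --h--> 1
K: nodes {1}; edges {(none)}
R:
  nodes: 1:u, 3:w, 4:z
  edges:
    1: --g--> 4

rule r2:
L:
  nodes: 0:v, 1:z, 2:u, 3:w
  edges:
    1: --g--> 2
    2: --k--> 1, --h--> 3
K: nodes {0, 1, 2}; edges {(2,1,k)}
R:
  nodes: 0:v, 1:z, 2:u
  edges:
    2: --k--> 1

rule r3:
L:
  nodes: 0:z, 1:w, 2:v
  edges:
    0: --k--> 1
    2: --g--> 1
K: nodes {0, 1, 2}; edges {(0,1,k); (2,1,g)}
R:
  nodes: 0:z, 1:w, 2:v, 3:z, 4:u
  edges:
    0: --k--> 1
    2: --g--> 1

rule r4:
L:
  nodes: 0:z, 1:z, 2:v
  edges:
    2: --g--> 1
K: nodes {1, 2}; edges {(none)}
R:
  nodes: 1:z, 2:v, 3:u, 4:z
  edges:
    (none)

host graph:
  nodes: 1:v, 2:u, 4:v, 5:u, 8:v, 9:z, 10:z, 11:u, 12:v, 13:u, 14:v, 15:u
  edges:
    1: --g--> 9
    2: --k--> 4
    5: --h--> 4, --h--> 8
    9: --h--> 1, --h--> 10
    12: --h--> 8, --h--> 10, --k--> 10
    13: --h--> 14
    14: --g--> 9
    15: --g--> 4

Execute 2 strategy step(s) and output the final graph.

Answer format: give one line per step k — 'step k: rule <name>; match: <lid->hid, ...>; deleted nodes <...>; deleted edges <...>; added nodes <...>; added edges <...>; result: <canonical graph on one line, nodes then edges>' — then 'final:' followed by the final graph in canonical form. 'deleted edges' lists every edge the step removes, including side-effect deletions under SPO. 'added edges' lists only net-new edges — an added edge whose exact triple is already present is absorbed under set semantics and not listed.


step 1: rule r4; match: 0->10, 1->9, 2->1; deleted nodes 10; deleted edges (1,9,g); (9,10,h); (12,10,h); (12,10,k); added nodes 16, 17; added edges (none); result: nodes: 1:v, 2:u, 4:v, 5:u, 8:v, 9:z, 11:u, 12:v, 13:u, 14:v, 15:u, 16:u, 17:z edges: (2,4,k); (5,4,h); (5,8,h); (9,1,h); (12,8,h); (13,14,h); (14,9,g); (15,4,g)
step 2: rule r4; match: 0->17, 1->9, 2->14; deleted nodes 17; deleted edges (14,9,g); added nodes 18, 19; added edges (none); result: nodes: 1:v, 2:u, 4:v, 5:u, 8:v, 9:z, 11:u, 12:v, 13:u, 14:v, 15:u, 16:u, 18:u, 19:z edges: (2,4,k); (5,4,h); (5,8,h); (9,1,h); (12,8,h); (13,14,h); (15,4,g)
final:
nodes: 1:v, 2:u, 4:v, 5:u, 8:v, 9:z, 11:u, 12:v, 13:u, 14:v, 15:u, 16:u, 18:u, 19:z
edges: (2,4,k); (5,4,h); (5,8,h); (9,1,h); (12,8,h); (13,14,h); (15,4,g)


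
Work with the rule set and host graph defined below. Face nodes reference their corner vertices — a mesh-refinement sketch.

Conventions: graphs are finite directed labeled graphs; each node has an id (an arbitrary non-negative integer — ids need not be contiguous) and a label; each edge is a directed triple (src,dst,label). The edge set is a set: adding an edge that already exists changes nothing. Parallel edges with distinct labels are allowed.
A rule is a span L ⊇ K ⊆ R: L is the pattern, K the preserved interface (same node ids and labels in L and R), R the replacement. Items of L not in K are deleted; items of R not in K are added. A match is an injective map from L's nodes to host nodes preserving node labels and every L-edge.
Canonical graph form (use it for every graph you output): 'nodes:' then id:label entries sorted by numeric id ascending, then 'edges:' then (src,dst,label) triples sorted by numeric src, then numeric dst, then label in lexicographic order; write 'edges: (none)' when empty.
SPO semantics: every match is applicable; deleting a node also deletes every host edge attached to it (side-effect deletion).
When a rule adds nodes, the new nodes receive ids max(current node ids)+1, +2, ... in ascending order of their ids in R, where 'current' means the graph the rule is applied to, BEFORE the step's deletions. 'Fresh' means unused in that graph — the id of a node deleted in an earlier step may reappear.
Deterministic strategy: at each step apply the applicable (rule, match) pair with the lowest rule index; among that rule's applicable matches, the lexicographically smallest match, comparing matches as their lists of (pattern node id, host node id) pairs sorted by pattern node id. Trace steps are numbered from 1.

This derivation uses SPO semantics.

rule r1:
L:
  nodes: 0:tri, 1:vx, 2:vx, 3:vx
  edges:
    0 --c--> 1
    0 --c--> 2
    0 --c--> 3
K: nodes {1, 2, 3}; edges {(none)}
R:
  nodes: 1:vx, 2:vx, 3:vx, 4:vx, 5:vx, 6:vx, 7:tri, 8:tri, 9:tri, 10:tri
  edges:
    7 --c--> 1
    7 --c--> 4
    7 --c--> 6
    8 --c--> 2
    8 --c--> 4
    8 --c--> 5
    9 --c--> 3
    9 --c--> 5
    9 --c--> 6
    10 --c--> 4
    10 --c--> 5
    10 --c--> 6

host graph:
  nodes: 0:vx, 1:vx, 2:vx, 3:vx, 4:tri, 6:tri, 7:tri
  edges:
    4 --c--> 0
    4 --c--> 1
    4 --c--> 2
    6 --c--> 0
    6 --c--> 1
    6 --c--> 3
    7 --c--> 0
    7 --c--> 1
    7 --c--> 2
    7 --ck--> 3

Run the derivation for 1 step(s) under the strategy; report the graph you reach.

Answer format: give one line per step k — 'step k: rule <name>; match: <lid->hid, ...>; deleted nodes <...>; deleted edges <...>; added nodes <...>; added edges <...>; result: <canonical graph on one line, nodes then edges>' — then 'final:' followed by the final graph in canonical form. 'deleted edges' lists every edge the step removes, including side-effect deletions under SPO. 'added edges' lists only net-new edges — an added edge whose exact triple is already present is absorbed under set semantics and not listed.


step 1: rule r1; match: 0->4, 1->0, 2->1, 3->2; deleted nodes 4; deleted edges (4,0,c); (4,1,c); (4,2,c); added nodes 8, 9, 10, 11, 12, 13, 14; added edges (11,0,c); (11,8,c); (11,10,c); (12,1,c); (12,8,c); (12,9,c); (13,2,c); (13,9,c); (13,10,c); (14,8,c); (14,9,c); (14,10,c); result: nodes: 0:vx, 1:vx, 2:vx, 3:vx, 6:tri, 7:tri, 8:vx, 9:vx, 10:vx, 11:tri, 12:tri, 13:tri, 14:tri edges: (6,0,c); (6,1,c); (6,3,c); (7,0,c); (7,1,c); (7,2,c); (7,3,ck); (11,0,c); (11,8,c); (11,10,c); (12,1,c); (12,8,c); (12,9,c); (13,2,c); (13,9,c); (13,10,c); (14,8,c); (14,9,c); (14,10,c)
final:
nodes: 0:vx, 1:vx, 2:vx, 3:vx, 6:tri, 7:tri, 8:vx, 9:vx, 10:vx, 11:tri, 12:tri, 13:tri, 14:tri
edges: (6,0,c); (6,1,c); (6,3,c); (7,0,c); (7,1,c); (7,2,c); (7,3,ck); (11,0,c); (11,8,c); (11,10,c); (12,1,c); (12,8,c); (12,9,c); (13,2,c); (13,9,c); (13,10,c); (14,8,c); (14,9,c); (14,10,c)


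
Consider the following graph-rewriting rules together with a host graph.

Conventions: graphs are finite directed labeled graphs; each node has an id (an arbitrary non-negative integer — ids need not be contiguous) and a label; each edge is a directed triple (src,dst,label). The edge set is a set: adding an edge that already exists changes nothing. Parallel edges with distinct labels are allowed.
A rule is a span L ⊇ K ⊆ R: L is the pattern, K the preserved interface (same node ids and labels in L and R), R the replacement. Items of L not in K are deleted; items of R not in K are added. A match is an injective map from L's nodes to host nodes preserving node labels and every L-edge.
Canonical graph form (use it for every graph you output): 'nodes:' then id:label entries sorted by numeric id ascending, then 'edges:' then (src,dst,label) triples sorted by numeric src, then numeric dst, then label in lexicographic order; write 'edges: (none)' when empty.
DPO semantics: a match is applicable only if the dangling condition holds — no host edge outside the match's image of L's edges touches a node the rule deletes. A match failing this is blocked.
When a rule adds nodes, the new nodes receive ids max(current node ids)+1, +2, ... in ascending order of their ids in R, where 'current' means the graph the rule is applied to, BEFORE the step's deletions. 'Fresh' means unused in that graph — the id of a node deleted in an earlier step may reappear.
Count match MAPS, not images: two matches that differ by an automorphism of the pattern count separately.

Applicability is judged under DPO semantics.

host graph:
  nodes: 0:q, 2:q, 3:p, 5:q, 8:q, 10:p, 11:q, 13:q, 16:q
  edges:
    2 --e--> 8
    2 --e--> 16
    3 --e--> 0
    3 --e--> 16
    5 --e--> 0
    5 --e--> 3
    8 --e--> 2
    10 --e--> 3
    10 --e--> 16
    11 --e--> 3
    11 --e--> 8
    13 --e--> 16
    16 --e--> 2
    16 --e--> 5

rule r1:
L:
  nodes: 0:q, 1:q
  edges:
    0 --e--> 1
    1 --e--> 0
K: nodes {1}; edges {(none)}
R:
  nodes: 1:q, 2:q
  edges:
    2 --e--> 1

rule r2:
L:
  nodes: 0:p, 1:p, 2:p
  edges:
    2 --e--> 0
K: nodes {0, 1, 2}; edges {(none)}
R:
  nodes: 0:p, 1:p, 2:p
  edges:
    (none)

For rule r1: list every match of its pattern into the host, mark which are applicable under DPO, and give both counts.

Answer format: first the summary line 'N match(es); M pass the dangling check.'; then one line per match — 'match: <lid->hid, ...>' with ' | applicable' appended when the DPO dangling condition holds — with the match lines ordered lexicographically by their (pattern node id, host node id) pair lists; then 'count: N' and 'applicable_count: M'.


4 match(es); 0 pass the dangling check.
match: 0->2, 1->8
match: 0->2, 1->16
match: 0->8, 1->2
match: 0->16, 1->2
count: 4
applicable_count: 0


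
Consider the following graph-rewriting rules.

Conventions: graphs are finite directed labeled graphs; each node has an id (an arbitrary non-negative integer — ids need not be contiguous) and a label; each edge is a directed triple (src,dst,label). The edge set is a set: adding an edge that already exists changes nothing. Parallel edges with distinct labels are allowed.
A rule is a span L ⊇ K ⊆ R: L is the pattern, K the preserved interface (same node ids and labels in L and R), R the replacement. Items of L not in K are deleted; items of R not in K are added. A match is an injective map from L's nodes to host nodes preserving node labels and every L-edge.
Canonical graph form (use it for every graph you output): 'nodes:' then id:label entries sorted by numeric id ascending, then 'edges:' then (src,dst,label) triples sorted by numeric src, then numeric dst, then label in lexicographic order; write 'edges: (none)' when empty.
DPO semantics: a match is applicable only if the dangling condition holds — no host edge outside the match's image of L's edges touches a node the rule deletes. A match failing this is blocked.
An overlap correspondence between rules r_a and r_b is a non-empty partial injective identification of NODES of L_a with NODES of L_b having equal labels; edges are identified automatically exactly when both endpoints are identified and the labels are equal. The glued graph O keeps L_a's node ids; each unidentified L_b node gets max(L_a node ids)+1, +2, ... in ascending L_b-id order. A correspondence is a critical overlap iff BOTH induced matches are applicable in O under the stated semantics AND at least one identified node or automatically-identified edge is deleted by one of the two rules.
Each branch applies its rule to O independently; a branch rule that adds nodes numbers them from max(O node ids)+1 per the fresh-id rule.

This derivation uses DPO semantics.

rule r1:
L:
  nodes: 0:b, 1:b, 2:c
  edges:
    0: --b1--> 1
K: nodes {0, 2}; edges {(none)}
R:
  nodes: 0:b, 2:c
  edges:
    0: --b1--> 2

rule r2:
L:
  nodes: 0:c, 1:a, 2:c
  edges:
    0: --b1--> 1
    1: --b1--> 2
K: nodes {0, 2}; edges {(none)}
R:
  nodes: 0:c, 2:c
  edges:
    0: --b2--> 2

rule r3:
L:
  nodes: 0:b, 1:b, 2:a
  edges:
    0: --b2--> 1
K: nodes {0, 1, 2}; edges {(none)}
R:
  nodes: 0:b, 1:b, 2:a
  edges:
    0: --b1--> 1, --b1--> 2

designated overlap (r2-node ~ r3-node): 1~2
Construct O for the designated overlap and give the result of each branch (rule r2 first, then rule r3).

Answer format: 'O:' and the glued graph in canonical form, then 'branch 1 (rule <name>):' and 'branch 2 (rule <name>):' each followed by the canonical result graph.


O:
nodes: 0:c, 1:a, 2:c, 3:b, 4:b
edges: (0,1,b1); (1,2,b1); (3,4,b2)
branch 1 (rule r2):
nodes: 0:c, 2:c, 3:b, 4:b
edges: (0,2,b2); (3,4,b2)
branch 2 (rule r3):
nodes: 0:c, 1:a, 2:c, 3:b, 4:b
edges: (0,1,b1); (1,2,b1); (3,1,b1); (3,4,b1)


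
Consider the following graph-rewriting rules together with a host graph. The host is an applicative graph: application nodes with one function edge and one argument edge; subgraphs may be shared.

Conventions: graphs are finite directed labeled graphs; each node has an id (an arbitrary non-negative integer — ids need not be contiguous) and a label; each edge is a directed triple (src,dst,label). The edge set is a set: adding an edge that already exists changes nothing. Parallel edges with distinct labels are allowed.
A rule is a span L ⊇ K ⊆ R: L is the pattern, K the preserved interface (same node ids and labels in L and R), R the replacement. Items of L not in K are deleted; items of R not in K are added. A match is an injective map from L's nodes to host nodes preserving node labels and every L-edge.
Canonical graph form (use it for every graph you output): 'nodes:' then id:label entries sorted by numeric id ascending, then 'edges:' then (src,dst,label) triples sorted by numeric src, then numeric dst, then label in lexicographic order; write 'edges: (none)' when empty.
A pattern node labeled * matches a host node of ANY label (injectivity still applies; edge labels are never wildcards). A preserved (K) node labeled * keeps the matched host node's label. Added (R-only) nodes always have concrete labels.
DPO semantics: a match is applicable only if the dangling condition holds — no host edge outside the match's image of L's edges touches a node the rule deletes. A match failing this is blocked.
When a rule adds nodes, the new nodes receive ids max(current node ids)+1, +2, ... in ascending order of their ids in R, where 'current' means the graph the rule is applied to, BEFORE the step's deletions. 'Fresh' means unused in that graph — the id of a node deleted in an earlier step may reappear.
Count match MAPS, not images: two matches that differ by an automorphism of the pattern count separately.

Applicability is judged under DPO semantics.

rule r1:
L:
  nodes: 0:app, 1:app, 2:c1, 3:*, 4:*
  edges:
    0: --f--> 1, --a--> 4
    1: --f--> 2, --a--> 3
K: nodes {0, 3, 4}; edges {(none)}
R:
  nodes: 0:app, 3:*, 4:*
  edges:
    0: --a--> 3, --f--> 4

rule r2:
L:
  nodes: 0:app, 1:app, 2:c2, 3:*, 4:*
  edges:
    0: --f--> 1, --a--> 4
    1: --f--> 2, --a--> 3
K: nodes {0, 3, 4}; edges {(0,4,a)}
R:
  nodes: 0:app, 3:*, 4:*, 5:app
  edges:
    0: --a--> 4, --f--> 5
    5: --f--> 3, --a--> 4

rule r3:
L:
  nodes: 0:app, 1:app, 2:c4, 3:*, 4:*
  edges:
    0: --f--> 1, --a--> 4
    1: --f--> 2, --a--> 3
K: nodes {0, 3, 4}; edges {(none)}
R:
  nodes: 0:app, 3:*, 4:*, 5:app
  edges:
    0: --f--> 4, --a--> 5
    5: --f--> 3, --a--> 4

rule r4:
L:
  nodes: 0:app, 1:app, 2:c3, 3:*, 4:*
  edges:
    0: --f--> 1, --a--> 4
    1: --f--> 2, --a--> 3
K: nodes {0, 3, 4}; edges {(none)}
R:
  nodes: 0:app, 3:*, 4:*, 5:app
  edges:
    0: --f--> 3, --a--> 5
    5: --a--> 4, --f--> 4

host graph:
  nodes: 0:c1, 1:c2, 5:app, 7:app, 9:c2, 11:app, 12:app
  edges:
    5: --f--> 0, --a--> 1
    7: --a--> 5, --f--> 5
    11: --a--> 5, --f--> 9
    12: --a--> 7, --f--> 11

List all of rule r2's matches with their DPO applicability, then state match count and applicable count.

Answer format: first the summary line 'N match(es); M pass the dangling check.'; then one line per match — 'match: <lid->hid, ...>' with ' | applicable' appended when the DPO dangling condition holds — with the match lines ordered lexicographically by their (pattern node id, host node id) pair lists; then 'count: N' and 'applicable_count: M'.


1 match(es); 1 pass the dangling check.
match: 0->12, 1->11, 2->9, 3->5, 4->7 | applicable
count: 1
applicable_count: 1


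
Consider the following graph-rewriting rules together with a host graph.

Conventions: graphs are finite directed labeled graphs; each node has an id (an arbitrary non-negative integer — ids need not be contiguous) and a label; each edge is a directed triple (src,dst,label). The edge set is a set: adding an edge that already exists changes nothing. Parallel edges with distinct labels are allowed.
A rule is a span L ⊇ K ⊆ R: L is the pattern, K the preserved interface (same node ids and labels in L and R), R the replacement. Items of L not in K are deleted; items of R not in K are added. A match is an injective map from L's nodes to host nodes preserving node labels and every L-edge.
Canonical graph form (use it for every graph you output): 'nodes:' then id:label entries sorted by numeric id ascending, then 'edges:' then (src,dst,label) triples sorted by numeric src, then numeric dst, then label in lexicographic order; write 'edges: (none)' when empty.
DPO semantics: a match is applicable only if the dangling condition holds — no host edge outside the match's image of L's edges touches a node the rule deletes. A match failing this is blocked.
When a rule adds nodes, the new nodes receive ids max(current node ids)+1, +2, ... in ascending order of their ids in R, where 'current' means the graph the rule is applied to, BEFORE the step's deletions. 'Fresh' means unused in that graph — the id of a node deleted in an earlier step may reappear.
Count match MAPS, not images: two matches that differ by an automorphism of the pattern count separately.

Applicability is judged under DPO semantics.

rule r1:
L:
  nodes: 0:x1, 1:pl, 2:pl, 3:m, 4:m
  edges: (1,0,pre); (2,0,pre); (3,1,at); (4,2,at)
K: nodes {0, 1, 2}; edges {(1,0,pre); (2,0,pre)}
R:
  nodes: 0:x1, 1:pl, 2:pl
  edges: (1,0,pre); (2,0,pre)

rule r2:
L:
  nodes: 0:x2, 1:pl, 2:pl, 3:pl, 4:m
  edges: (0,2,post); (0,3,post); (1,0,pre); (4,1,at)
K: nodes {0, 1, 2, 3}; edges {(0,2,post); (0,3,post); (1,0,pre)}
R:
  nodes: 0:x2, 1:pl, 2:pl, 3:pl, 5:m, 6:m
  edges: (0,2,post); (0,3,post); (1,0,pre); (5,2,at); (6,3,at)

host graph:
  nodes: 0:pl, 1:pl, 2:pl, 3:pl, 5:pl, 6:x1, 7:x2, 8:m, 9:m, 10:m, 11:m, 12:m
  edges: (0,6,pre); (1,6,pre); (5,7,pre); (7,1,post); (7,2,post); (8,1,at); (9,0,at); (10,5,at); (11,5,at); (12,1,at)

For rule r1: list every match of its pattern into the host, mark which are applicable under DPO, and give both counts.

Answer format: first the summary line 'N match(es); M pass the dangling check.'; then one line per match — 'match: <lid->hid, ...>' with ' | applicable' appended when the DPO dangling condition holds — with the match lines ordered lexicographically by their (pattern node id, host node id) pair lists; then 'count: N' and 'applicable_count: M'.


4 match(es); 4 pass the dangling check.
match: 0->6, 1->0, 2->1, 3->9, 4->8 | applicable
match: 0->6, 1->0, 2->1, 3->9, 4->12 | applicable
match: 0->6, 1->1, 2->0, 3->8, 4->9 | applicable
match: 0->6, 1->1, 2->0, 3->12, 4->9 | applicable
count: 4
applicable_count: 4


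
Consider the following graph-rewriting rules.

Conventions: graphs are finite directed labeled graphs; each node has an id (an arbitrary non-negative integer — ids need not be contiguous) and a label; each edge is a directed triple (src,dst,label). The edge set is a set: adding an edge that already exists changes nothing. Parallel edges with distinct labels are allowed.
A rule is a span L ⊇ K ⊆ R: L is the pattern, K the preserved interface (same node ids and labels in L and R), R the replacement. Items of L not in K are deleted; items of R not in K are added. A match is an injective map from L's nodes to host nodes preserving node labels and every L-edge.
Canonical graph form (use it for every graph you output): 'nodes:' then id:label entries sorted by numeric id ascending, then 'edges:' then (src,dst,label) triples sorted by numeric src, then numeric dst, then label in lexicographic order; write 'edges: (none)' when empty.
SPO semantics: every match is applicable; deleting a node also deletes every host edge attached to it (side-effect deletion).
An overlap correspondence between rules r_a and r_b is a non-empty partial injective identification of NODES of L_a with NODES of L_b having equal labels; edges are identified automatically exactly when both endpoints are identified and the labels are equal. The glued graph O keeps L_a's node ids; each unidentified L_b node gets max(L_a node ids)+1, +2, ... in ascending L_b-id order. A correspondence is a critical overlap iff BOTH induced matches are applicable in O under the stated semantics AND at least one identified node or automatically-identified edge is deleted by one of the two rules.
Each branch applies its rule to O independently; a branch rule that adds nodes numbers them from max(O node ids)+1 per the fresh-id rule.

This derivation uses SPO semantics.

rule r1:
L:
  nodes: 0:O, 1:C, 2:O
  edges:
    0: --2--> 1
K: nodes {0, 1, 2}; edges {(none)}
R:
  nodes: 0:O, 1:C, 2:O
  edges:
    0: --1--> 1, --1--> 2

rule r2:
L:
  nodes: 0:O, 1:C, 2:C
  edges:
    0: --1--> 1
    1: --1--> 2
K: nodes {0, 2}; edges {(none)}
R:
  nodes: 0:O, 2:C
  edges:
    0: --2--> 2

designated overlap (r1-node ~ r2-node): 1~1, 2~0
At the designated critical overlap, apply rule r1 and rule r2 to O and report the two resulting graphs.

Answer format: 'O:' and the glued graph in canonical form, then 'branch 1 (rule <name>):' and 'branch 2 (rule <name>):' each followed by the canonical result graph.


O:
nodes: 0:O, 1:C, 2:O, 3:C
edges: (0,1,2); (1,3,1); (2,1,1)
branch 1 (rule r1):
nodes: 0:O, 1:C, 2:O, 3:C
edges: (0,1,1); (0,2,1); (1,3,1); (2,1,1)
branch 2 (rule r2):
nodes: 0:O, 2:O, 3:C
edges: (2,3,2)


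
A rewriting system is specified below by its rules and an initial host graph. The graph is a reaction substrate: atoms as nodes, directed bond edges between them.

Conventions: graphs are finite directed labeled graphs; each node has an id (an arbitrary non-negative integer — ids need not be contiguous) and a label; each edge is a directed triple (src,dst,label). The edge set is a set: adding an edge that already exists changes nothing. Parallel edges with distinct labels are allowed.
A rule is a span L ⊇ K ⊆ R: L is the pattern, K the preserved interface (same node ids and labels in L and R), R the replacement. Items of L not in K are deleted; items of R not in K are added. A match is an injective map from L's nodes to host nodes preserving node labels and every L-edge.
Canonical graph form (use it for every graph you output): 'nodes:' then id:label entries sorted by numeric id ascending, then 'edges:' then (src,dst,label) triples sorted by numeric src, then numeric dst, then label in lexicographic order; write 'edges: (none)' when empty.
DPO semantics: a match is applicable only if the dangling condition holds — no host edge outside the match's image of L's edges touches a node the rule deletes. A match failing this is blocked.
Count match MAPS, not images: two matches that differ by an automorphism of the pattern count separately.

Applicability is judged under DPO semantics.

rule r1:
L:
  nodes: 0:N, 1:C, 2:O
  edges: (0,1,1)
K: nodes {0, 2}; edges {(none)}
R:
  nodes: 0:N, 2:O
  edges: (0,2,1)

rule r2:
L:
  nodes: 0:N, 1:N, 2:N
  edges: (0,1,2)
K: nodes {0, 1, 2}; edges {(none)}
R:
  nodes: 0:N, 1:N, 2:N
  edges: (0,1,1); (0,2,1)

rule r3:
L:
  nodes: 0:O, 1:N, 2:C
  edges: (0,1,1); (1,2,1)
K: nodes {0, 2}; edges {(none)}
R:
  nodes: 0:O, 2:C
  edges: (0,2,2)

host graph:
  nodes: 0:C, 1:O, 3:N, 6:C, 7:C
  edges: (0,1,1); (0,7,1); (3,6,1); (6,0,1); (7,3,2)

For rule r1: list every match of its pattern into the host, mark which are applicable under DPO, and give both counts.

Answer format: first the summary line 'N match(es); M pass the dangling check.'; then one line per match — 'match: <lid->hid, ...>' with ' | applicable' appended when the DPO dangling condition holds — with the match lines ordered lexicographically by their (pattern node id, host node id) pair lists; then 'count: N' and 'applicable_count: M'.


1 match(es); 0 pass the dangling check.
match: 0->3, 1->6, 2->1
count: 1
applicable_count: 0


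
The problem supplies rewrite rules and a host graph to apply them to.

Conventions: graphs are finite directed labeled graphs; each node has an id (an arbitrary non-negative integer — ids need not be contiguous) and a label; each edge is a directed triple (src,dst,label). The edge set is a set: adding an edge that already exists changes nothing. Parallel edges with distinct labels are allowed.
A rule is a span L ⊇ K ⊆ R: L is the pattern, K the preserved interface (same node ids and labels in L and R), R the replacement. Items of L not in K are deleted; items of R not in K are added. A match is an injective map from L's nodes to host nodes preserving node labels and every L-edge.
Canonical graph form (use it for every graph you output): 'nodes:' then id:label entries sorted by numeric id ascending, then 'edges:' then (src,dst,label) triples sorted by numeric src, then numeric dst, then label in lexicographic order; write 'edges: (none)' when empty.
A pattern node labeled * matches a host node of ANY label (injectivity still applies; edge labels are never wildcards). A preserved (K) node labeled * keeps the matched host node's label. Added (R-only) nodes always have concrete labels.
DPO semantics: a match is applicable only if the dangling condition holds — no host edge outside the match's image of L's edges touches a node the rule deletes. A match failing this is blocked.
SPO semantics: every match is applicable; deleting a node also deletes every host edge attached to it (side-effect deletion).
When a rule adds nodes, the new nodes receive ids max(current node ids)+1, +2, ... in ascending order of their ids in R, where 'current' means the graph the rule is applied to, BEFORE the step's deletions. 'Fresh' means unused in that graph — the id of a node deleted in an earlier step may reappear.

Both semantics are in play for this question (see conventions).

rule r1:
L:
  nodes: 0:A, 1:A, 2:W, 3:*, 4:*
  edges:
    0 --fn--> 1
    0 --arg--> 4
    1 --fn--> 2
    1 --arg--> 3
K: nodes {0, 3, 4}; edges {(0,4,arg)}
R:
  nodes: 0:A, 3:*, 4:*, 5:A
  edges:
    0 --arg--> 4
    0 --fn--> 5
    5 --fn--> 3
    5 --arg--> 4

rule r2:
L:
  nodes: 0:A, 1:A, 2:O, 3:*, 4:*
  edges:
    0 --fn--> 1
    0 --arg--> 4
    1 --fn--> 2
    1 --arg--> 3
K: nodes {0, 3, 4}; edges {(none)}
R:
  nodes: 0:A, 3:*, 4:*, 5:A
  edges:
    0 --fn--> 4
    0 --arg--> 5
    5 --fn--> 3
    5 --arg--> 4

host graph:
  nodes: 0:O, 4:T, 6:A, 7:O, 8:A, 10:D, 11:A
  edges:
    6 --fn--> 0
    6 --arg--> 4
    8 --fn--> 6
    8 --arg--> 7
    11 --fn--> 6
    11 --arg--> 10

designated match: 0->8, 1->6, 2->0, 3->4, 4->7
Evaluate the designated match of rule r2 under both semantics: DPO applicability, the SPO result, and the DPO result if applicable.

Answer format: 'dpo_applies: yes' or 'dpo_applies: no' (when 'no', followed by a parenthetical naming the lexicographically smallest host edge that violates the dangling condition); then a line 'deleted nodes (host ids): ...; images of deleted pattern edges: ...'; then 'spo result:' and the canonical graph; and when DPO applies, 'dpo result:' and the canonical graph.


dpo_applies: no
(the rule deletes node 6, which keeps host edge (11,6,fn) outside the match image — the dangling condition fails, DPO blocks; SPO proceeds and side-deletes such edges)
deleted nodes (host ids): 0, 6; images of deleted pattern edges: (6,0,fn); (6,4,arg); (8,6,fn); (8,7,arg)
spo result:
nodes: 4:T, 7:O, 8:A, 10:D, 11:A, 12:A
edges: (8,7,fn); (8,12,arg); (11,10,arg); (12,4,fn); (12,7,arg)
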